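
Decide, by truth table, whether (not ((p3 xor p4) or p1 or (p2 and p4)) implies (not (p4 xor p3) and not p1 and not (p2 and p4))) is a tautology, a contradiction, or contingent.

p1 | p2 | p3 | p4 | (p3 xor p4) | (p2 and p4) | (p4 xor p3) | not (p4 xor p3) | not p1 | not (p2 and p4) | φ
-- | -- | -- | -- | ----------- | ----------- | ----------- | --------------- | ------ | --------------- | -
T  | T  | T  | T  |      F      |      T      |      F      |        T        |   F    |        F        | T
T  | T  | T  | F  |      T      |      F      |      T      |        F        |   F    |        T        | T
T  | T  | F  | T  |      T      |      T      |      T      |        F        |   F    |        F        | T
T  | T  | F  | F  |      F      |      F      |      F      |        T        |   F    |        T        | T
T  | F  | T  | T  |      F      |      F      |      F      |        T        |   F    |        T        | T
T  | F  | T  | F  |      T      |      F      |      T      |        F        |   F    |        T        | T
T  | F  | F  | T  |      T      |      F      |      T      |        F        |   F    |        T        | T
T  | F  | F  | F  |      F      |      F      |      F      |        T        |   F    |        T        | T
F  | T  | T  | T  |      F      |      T      |      F      |        T        |   T    |        F        | T
F  | T  | T  | F  |      T      |      F      |      T      |        F        |   T    |        T        | T
F  | T  | F  | T  |      T      |      T      |      T      |        F        |   T    |        F        | T
F  | T  | F  | F  |      F      |      F      |      F      |        T        |   T    |        T        | T
F  | F  | T  | T  |      F      |      F      |      F      |        T        |   T    |        T        | T
F  | F  | T  | F  |      T      |      F      |      T      |        F        |   T    |        T        | T
F  | F  | F  | T  |      T      |      F      |      T      |        F        |   T    |        T        | T
F  | F  | F  | F  |      F      |      F      |      F      |        T        |   T    |        T        | T
Every row is T, so the formula is a tautology.

tautology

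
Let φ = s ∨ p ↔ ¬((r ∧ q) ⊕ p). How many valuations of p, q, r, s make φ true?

6

p | q | r | s | ((s ∨ p) ↔ ¬((r ∧ q) ⊕ p))
- | - | - | - | --------------------------
0 | 0 | 0 | 0 |             0             
0 | 0 | 0 | 1 |             1             
0 | 0 | 1 | 0 |             0             
0 | 0 | 1 | 1 |             1             
0 | 1 | 0 | 0 |             0             
0 | 1 | 0 | 1 |             1             
0 | 1 | 1 | 0 |             1             
0 | 1 | 1 | 1 |             0             
1 | 0 | 0 | 0 |             0             
1 | 0 | 0 | 1 |             0             
1 | 0 | 1 | 0 |             0             
1 | 0 | 1 | 1 |             0             
1 | 1 | 0 | 0 |             0             
1 | 1 | 0 | 1 |             0             
1 | 1 | 1 | 0 |             1             
1 | 1 | 1 | 1 |             1             
The formula is true on 6 of the 16 rows.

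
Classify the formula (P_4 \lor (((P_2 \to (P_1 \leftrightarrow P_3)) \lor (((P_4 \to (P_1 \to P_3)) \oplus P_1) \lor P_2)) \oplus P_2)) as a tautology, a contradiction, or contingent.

contingent

P_1 | P_2 | P_3 | P_4 | (P_1 \leftrightarrow P_3) | (P_1 \to P_3) | (P_4 \to (P_1 \to P_3)) | φ
--- | --- | --- | --- | ------------------------- | ------------- | ----------------------- | -
 F  |  F  |  F  |  F  |             T             |       T       |            T            | T
 F  |  F  |  F  |  T  |             T             |       T       |            T            | T
 F  |  F  |  T  |  F  |             F             |       T       |            T            | T
 F  |  F  |  T  |  T  |             F             |       T       |            T            | T
 F  |  T  |  F  |  F  |             T             |       T       |            T            | F
 F  |  T  |  F  |  T  |             T             |       T       |            T            | T
 F  |  T  |  T  |  F  |             F             |       T       |            T            | F
 F  |  T  |  T  |  T  |             F             |       T       |            T            | T
 T  |  F  |  F  |  F  |             F             |       F       |            T            | T
 T  |  F  |  F  |  T  |             F             |       F       |            F            | T
 T  |  F  |  T  |  F  |             T             |       T       |            T            | T
 T  |  F  |  T  |  T  |             T             |       T       |            T            | T
 T  |  T  |  F  |  F  |             F             |       F       |            T            | F
 T  |  T  |  F  |  T  |             F             |       F       |            F            | T
 T  |  T  |  T  |  F  |             T             |       T       |            T            | F
 T  |  T  |  T  |  T  |             T             |       T       |            T            | T
12 of 16 rows are T, so the formula is contingent.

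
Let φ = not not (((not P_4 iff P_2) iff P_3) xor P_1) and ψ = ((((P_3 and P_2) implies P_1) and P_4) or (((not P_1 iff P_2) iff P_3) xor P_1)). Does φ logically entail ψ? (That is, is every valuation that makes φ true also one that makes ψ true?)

no

P_1  P_2  P_3  P_4  |  φ  ψ
 T    T    T    T   |  T  T
 T    T    T    F   |  F  T
 T    T    F    T   |  F  T
 T    T    F    F   |  T  F
 T    F    T    T   |  F  T
 T    F    T    F   |  T  F
 T    F    F    T   |  T  T
 T    F    F    F   |  F  T
 F    T    T    T   |  F  T
 F    T    T    F   |  T  T
 F    T    F    T   |  T  T
 F    T    F    F   |  F  F
 F    F    T    T   |  T  T
 F    F    T    F   |  F  F
 F    F    F    T   |  F  T
 F    F    F    F   |  T  T
At P_1=T, P_2=T, P_3=F, P_4=F we have φ true but ψ false, so φ does not entail ψ.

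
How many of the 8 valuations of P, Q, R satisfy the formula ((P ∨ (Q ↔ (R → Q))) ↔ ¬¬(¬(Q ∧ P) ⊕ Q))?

P | Q | R || φ
T | T | T || T
T | T | F || T
T | F | T || T
T | F | F || T
F | T | T || F
F | T | F || F
F | F | T || T
F | F | F || F
The formula is true on 5 of the 8 rows.

5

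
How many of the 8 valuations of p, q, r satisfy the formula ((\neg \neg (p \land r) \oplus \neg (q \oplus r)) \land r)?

p  q  r  |  (p \land r)  \neg (p \land r)  \neg \neg (p \land r)  (q \oplus r)  \neg (q \oplus r)  φ
T  T  T  |       T              F                    T                 F                T          F
T  T  F  |       F              T                    F                 T                F          F
T  F  T  |       T              F                    T                 T                F          T
T  F  F  |       F              T                    F                 F                T          F
F  T  T  |       F              T                    F                 F                T          T
F  T  F  |       F              T                    F                 T                F          F
F  F  T  |       F              T                    F                 T                F          F
F  F  F  |       F              T                    F                 F                T          F
The formula is true on 2 of the 8 rows.

2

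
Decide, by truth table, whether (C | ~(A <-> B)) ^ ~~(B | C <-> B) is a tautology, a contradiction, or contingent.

  A      B      C       (A <-> B)  ~(A <-> B)  (C | ~(A <-> B))  (B | C)  ((B | C) <-> B)  ~((B | C) <-> B)  ~~((B | C) <-> B)    φ  
 True   True   True        True      False           True          True         True            False               True        False
 True   True  False        True      False          False          True         True            False               True         True
 True  False   True       False       True           True          True        False             True              False         True
 True  False  False       False       True           True         False         True            False               True        False
False   True   True       False       True           True          True         True            False               True        False
False   True  False       False       True           True          True         True            False               True        False
False  False   True        True      False           True          True        False             True              False         True
False  False  False        True      False          False         False         True            False               True         True
4 of 8 rows are True, so the formula is contingent.

contingent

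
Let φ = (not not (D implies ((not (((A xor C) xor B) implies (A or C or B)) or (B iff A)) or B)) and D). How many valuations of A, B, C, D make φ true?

A | B | C | D | φ
- | - | - | - | -
1 | 1 | 1 | 1 | 1
1 | 1 | 1 | 0 | 0
1 | 1 | 0 | 1 | 1
1 | 1 | 0 | 0 | 0
1 | 0 | 1 | 1 | 0
1 | 0 | 1 | 0 | 0
1 | 0 | 0 | 1 | 0
1 | 0 | 0 | 0 | 0
0 | 1 | 1 | 1 | 1
0 | 1 | 1 | 0 | 0
0 | 1 | 0 | 1 | 1
0 | 1 | 0 | 0 | 0
0 | 0 | 1 | 1 | 1
0 | 0 | 1 | 0 | 0
0 | 0 | 0 | 1 | 1
0 | 0 | 0 | 0 | 0
The formula is true on 6 of the 16 rows.

6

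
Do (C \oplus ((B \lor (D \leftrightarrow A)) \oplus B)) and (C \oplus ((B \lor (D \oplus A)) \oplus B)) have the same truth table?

not equivalent

A  B  C  D  |  φ  ψ
T  T  T  T  |  T  T
T  T  T  F  |  T  T
T  T  F  T  |  F  F
T  T  F  F  |  F  F
T  F  T  T  |  F  T
T  F  T  F  |  T  F
T  F  F  T  |  T  F
T  F  F  F  |  F  T
F  T  T  T  |  T  T
F  T  T  F  |  T  T
F  T  F  T  |  F  F
F  T  F  F  |  F  F
F  F  T  T  |  T  F
F  F  T  F  |  F  T
F  F  F  T  |  F  T
F  F  F  F  |  T  F
The columns differ at A=T, B=F, C=T, D=T (φ=F, ψ=T), so they are not equivalent.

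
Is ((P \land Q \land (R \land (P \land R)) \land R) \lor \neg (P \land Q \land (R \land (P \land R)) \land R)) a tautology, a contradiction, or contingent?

tautology

P | Q | R | (P \land R) | (R \land (P \land R)) | φ
- | - | - | ----------- | --------------------- | -
T | T | T |      T      |           T           | T
T | T | F |      F      |           F           | T
T | F | T |      T      |           T           | T
T | F | F |      F      |           F           | T
F | T | T |      F      |           F           | T
F | T | F |      F      |           F           | T
F | F | T |      F      |           F           | T
F | F | F |      F      |           F           | T
Every row is T, so the formula is a tautology.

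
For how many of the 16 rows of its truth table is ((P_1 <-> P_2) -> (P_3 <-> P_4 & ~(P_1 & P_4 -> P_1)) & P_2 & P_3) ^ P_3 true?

8

P_1  P_2  P_3  P_4  |  (P_1 <-> P_2)  (P_1 & P_4)  ((P_1 & P_4) -> P_1)  ~((P_1 & P_4) -> P_1)  (P_2 & P_3)  φ
 0    0    0    0   |        1             0                1                      0                 0       0
 0    0    0    1   |        1             0                1                      0                 0       0
 0    0    1    0   |        1             0                1                      0                 0       1
 0    0    1    1   |        1             0                1                      0                 0       1
 0    1    0    0   |        0             0                1                      0                 0       1
 0    1    0    1   |        0             0                1                      0                 0       1
 0    1    1    0   |        0             0                1                      0                 1       0
 0    1    1    1   |        0             0                1                      0                 1       0
 1    0    0    0   |        0             0                1                      0                 0       1
 1    0    0    1   |        0             1                1                      0                 0       1
 1    0    1    0   |        0             0                1                      0                 0       0
 1    0    1    1   |        0             1                1                      0                 0       0
 1    1    0    0   |        1             0                1                      0                 0       0
 1    1    0    1   |        1             1                1                      0                 0       0
 1    1    1    0   |        1             0                1                      0                 1       1
 1    1    1    1   |        1             1                1                      0                 1       1
The formula is true on 8 of the 16 rows.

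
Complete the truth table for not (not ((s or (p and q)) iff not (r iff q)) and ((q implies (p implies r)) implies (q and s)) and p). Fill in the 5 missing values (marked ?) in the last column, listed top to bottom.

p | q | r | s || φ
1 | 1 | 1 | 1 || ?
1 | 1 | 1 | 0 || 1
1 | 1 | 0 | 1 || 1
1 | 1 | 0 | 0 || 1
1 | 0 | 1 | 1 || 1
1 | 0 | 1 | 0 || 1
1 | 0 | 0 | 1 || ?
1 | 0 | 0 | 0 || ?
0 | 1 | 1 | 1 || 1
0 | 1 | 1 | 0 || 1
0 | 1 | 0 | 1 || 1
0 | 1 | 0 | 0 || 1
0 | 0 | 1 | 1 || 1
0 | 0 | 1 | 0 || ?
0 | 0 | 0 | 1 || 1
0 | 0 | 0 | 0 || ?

0, 1, 1, 1, 1

Row 1: not ((s or (p and q)) iff not (r iff q)) = 1, ((q implies (p implies r)) implies (q and s)) = 1, (not ((s or (p and q)) iff not (r iff q)) and ((q implies (p implies r)) implies (q and s)) and p) = 1, so the formula = 0.
Row 7: not ((s or (p and q)) iff not (r iff q)) = 1, ((q implies (p implies r)) implies (q and s)) = 0, (not ((s or (p and q)) iff not (r iff q)) and ((q implies (p implies r)) implies (q and s)) and p) = 0, so the formula = 1.
Row 8: not ((s or (p and q)) iff not (r iff q)) = 0, ((q implies (p implies r)) implies (q and s)) = 0, (not ((s or (p and q)) iff not (r iff q)) and ((q implies (p implies r)) implies (q and s)) and p) = 0, so the formula = 1.
Row 14: not ((s or (p and q)) iff not (r iff q)) = 1, ((q implies (p implies r)) implies (q and s)) = 0, (not ((s or (p and q)) iff not (r iff q)) and ((q implies (p implies r)) implies (q and s)) and p) = 0, so the formula = 1.
Row 16: not ((s or (p and q)) iff not (r iff q)) = 0, ((q implies (p implies r)) implies (q and s)) = 0, (not ((s or (p and q)) iff not (r iff q)) and ((q implies (p implies r)) implies (q and s)) and p) = 0, so the formula = 1.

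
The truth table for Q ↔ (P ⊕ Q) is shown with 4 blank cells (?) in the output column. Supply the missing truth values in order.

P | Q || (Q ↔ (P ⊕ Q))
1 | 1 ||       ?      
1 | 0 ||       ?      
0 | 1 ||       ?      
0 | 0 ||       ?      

Row P=1, Q=1: (P ⊕ Q) = 0, so (Q ↔ (P ⊕ Q)) = 0.
Row P=1, Q=0: (P ⊕ Q) = 1, so (Q ↔ (P ⊕ Q)) = 0.
Row P=0, Q=1: (P ⊕ Q) = 1, so (Q ↔ (P ⊕ Q)) = 1.
Row P=0, Q=0: (P ⊕ Q) = 0, so (Q ↔ (P ⊕ Q)) = 1.

0, 0, 1, 1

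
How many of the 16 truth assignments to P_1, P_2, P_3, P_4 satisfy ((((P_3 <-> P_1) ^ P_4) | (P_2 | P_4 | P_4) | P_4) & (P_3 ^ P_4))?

P_1  P_2  P_3  P_4     (P_3 <-> P_1)  ((P_3 <-> P_1) ^ P_4)  (P_2 | P_4 | P_4)  (P_3 ^ P_4)  φ
 1    1    1    1            1                  0                    1               0       0
 1    1    1    0            1                  1                    1               1       1
 1    1    0    1            0                  1                    1               1       1
 1    1    0    0            0                  0                    1               0       0
 1    0    1    1            1                  0                    1               0       0
 1    0    1    0            1                  1                    0               1       1
 1    0    0    1            0                  1                    1               1       1
 1    0    0    0            0                  0                    0               0       0
 0    1    1    1            0                  1                    1               0       0
 0    1    1    0            0                  0                    1               1       1
 0    1    0    1            1                  0                    1               1       1
 0    1    0    0            1                  1                    1               0       0
 0    0    1    1            0                  1                    1               0       0
 0    0    1    0            0                  0                    0               1       0
 0    0    0    1            1                  0                    1               1       1
 0    0    0    0            1                  1                    0               0       0
The formula is true on 7 of the 16 rows.

7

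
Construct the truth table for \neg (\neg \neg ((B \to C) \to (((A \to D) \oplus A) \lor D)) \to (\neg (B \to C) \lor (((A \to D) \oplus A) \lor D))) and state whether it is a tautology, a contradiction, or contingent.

A | B | C | D || φ
1 | 1 | 1 | 1 || 0
1 | 1 | 1 | 0 || 0
1 | 1 | 0 | 1 || 0
1 | 1 | 0 | 0 || 0
1 | 0 | 1 | 1 || 0
1 | 0 | 1 | 0 || 0
1 | 0 | 0 | 1 || 0
1 | 0 | 0 | 0 || 0
0 | 1 | 1 | 1 || 0
0 | 1 | 1 | 0 || 0
0 | 1 | 0 | 1 || 0
0 | 1 | 0 | 0 || 0
0 | 0 | 1 | 1 || 0
0 | 0 | 1 | 0 || 0
0 | 0 | 0 | 1 || 0
0 | 0 | 0 | 0 || 0
Every row is 0, so the formula is a contradiction.

contradiction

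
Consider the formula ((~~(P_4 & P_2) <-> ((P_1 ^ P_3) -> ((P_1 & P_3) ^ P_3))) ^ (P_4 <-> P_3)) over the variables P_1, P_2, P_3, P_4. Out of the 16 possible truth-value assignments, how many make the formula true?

P_1 | P_2 | P_3 | P_4 || (P_4 & P_2) | ~(P_4 & P_2) | ~~(P_4 & P_2) | (P_1 ^ P_3) | (P_1 & P_3) | ((P_1 & P_3) ^ P_3) | (P_4 <-> P_3) | φ
 T  |  T  |  T  |  T  ||      T      |      F       |       T       |      F      |      T      |          F          |       T       | F
 T  |  T  |  T  |  F  ||      F      |      T       |       F       |      F      |      T      |          F          |       F       | F
 T  |  T  |  F  |  T  ||      T      |      F       |       T       |      T      |      F      |          F          |       F       | F
 T  |  T  |  F  |  F  ||      F      |      T       |       F       |      T      |      F      |          F          |       T       | F
 T  |  F  |  T  |  T  ||      F      |      T       |       F       |      F      |      T      |          F          |       T       | T
 T  |  F  |  T  |  F  ||      F      |      T       |       F       |      F      |      T      |          F          |       F       | F
 T  |  F  |  F  |  T  ||      F      |      T       |       F       |      T      |      F      |          F          |       F       | T
 T  |  F  |  F  |  F  ||      F      |      T       |       F       |      T      |      F      |          F          |       T       | F
 F  |  T  |  T  |  T  ||      T      |      F       |       T       |      T      |      F      |          T          |       T       | F
 F  |  T  |  T  |  F  ||      F      |      T       |       F       |      T      |      F      |          T          |       F       | F
 F  |  T  |  F  |  T  ||      T      |      F       |       T       |      F      |      F      |          F          |       F       | T
 F  |  T  |  F  |  F  ||      F      |      T       |       F       |      F      |      F      |          F          |       T       | T
 F  |  F  |  T  |  T  ||      F      |      T       |       F       |      T      |      F      |          T          |       T       | T
 F  |  F  |  T  |  F  ||      F      |      T       |       F       |      T      |      F      |          T          |       F       | F
 F  |  F  |  F  |  T  ||      F      |      T       |       F       |      F      |      F      |          F          |       F       | F
 F  |  F  |  F  |  F  ||      F      |      T       |       F       |      F      |      F      |          F          |       T       | T
The formula is true on 6 of the 16 rows.

6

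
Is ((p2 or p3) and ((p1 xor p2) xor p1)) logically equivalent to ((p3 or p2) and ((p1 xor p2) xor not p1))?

not equivalent

p1 | p2 | p3 || φ | ψ
T  | T  | T  || T | F
T  | T  | F  || T | F
T  | F  | T  || F | T
T  | F  | F  || F | F
F  | T  | T  || T | F
F  | T  | F  || T | F
F  | F  | T  || F | T
F  | F  | F  || F | F
The columns differ at p1=T, p2=T, p3=T (φ=T, ψ=F), so they are not equivalent.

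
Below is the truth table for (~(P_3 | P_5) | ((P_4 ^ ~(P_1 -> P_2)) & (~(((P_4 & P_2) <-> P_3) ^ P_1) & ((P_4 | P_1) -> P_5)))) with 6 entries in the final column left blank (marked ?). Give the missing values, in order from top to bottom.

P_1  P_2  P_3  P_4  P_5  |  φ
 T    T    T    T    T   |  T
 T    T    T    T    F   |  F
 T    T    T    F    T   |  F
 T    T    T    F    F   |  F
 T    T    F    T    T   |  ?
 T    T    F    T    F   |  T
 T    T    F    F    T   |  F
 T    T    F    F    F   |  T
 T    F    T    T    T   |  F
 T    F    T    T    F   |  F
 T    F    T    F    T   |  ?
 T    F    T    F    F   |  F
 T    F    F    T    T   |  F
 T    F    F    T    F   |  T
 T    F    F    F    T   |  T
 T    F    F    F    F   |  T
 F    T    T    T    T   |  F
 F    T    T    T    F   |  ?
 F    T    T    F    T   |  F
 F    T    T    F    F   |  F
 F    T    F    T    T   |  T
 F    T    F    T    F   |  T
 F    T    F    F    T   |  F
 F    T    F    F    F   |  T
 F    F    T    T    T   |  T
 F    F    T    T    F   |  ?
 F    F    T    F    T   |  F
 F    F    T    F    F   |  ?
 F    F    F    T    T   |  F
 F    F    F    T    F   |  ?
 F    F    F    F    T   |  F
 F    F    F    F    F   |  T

Row P_1=T, P_2=T, P_3=F, P_4=T, P_5=T: ~(P_3 | P_5) = F, ((P_4 ^ ~(P_1 -> P_2)) & (~(((P_4 & P_2) <-> P_3) ^ P_1) & ((P_4 | P_1) -> P_5))) = F, so the formula = F.
Row P_1=T, P_2=F, P_3=T, P_4=F, P_5=T: ~(P_3 | P_5) = F, ((P_4 ^ ~(P_1 -> P_2)) & (~(((P_4 & P_2) <-> P_3) ^ P_1) & ((P_4 | P_1) -> P_5))) = F, so the formula = F.
Row P_1=F, P_2=T, P_3=T, P_4=T, P_5=F: ~(P_3 | P_5) = F, ((P_4 ^ ~(P_1 -> P_2)) & (~(((P_4 & P_2) <-> P_3) ^ P_1) & ((P_4 | P_1) -> P_5))) = F, so the formula = F.
Row P_1=F, P_2=F, P_3=T, P_4=T, P_5=F: ~(P_3 | P_5) = F, ((P_4 ^ ~(P_1 -> P_2)) & (~(((P_4 & P_2) <-> P_3) ^ P_1) & ((P_4 | P_1) -> P_5))) = F, so the formula = F.
Row P_1=F, P_2=F, P_3=T, P_4=F, P_5=F: ~(P_3 | P_5) = F, ((P_4 ^ ~(P_1 -> P_2)) & (~(((P_4 & P_2) <-> P_3) ^ P_1) & ((P_4 | P_1) -> P_5))) = F, so the formula = F.
Row P_1=F, P_2=F, P_3=F, P_4=T, P_5=F: ~(P_3 | P_5) = T, ((P_4 ^ ~(P_1 -> P_2)) & (~(((P_4 & P_2) <-> P_3) ^ P_1) & ((P_4 | P_1) -> P_5))) = F, so the formula = T.

F, F, F, F, F, T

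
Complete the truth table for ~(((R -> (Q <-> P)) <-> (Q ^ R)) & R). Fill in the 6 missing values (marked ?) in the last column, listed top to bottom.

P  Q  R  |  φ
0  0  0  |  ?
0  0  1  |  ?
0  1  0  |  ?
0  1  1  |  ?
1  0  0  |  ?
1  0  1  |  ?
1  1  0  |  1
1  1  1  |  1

Row P=0, Q=0, R=0: ((R -> (Q <-> P)) <-> (Q ^ R)) = 0, (((R -> (Q <-> P)) <-> (Q ^ R)) & R) = 0, so the formula = 1.
Row P=0, Q=0, R=1: ((R -> (Q <-> P)) <-> (Q ^ R)) = 1, (((R -> (Q <-> P)) <-> (Q ^ R)) & R) = 1, so the formula = 0.
Row P=0, Q=1, R=0: ((R -> (Q <-> P)) <-> (Q ^ R)) = 1, (((R -> (Q <-> P)) <-> (Q ^ R)) & R) = 0, so the formula = 1.
Row P=0, Q=1, R=1: ((R -> (Q <-> P)) <-> (Q ^ R)) = 1, (((R -> (Q <-> P)) <-> (Q ^ R)) & R) = 1, so the formula = 0.
Row P=1, Q=0, R=0: ((R -> (Q <-> P)) <-> (Q ^ R)) = 0, (((R -> (Q <-> P)) <-> (Q ^ R)) & R) = 0, so the formula = 1.
Row P=1, Q=0, R=1: ((R -> (Q <-> P)) <-> (Q ^ R)) = 0, (((R -> (Q <-> P)) <-> (Q ^ R)) & R) = 0, so the formula = 1.

1, 0, 1, 0, 1, 1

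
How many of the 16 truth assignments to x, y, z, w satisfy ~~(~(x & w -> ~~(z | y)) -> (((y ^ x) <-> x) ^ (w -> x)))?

15

  x      y      z      w       (x & w)  (z | y)  ~(z | y)  ~~(z | y)  ((x & w) -> ~~(z | y))  ~((x & w) -> ~~(z | y))  (y ^ x)  ((y ^ x) <-> x)  (w -> x)  (((y ^ x) <-> x) ^ (w -> x))    φ  
 True   True   True   True       True     True    False       True             True                    False            False        False         True                True               True
 True   True   True  False      False     True    False       True             True                    False            False        False         True                True               True
 True   True  False   True       True     True    False       True             True                    False            False        False         True                True               True
 True   True  False  False      False     True    False       True             True                    False            False        False         True                True               True
 True  False   True   True       True     True    False       True             True                    False             True         True         True               False               True
 True  False   True  False      False     True    False       True             True                    False             True         True         True               False               True
 True  False  False   True       True    False     True      False            False                     True             True         True         True               False              False
 True  False  False  False      False    False     True      False             True                    False             True         True         True               False               True
False   True   True   True      False     True    False       True             True                    False             True        False        False               False               True
False   True   True  False      False     True    False       True             True                    False             True        False         True                True               True
False   True  False   True      False     True    False       True             True                    False             True        False        False               False               True
False   True  False  False      False     True    False       True             True                    False             True        False         True                True               True
False  False   True   True      False     True    False       True             True                    False            False         True        False                True               True
False  False   True  False      False     True    False       True             True                    False            False         True         True               False               True
False  False  False   True      False    False     True      False             True                    False            False         True        False                True               True
False  False  False  False      False    False     True      False             True                    False            False         True         True               False               True
The formula is true on 15 of the 16 rows.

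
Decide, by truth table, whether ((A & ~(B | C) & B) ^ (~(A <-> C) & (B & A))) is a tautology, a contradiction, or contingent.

A | B | C | φ
- | - | - | -
F | F | F | F
F | F | T | F
F | T | F | F
F | T | T | F
T | F | F | F
T | F | T | F
T | T | F | T
T | T | T | F
1 of 8 rows are T, so the formula is contingent.

contingent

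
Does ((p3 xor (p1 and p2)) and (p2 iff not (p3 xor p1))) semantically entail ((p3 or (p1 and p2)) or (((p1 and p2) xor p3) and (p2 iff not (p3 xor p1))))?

  p1  |   p2  |   p3  |   φ   |   ψ  
----- | ----- | ----- | ----- | -----
 True |  True |  True | False |  True
 True |  True | False | False |  True
 True | False |  True | False |  True
 True | False | False | False | False
False |  True |  True | False |  True
False |  True | False | False | False
False | False |  True |  True |  True
False | False | False | False | False
In every row where φ is true, ψ is also true, so φ ⊨ ψ.

yes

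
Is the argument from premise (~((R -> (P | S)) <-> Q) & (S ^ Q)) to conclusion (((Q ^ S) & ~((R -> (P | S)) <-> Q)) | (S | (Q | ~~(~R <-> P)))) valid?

P  Q  R  S  |  φ  ψ
T  T  T  T  |  F  T
T  T  T  F  |  F  T
T  T  F  T  |  F  T
T  T  F  F  |  F  T
T  F  T  T  |  T  T
T  F  T  F  |  F  F
T  F  F  T  |  T  T
T  F  F  F  |  F  T
F  T  T  T  |  F  T
F  T  T  F  |  T  T
F  T  F  T  |  F  T
F  T  F  F  |  F  T
F  F  T  T  |  T  T
F  F  T  F  |  F  T
F  F  F  T  |  T  T
F  F  F  F  |  F  F
In every row where φ is true, ψ is also true, so φ ⊨ ψ.

yes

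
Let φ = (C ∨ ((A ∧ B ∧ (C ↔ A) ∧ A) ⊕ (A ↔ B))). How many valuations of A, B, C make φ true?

6

A | B | C | (C ↔ A) | (A ∧ B ∧ (C ↔ A) ∧ A) | (A ↔ B) | φ
- | - | - | ------- | --------------------- | ------- | -
T | T | T |    T    |           T           |    T    | T
T | T | F |    F    |           F           |    T    | T
T | F | T |    T    |           F           |    F    | T
T | F | F |    F    |           F           |    F    | F
F | T | T |    F    |           F           |    F    | T
F | T | F |    T    |           F           |    F    | F
F | F | T |    F    |           F           |    T    | T
F | F | F |    T    |           F           |    T    | T
The formula is true on 6 of the 8 rows.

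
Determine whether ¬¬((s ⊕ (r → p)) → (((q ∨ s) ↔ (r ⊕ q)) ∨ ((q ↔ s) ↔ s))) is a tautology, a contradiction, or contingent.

contingent

p  q  r  s  |  φ
1  1  1  1  |  1
1  1  1  0  |  1
1  1  0  1  |  1
1  1  0  0  |  1
1  0  1  1  |  1
1  0  1  0  |  0
1  0  0  1  |  1
1  0  0  0  |  1
0  1  1  1  |  1
0  1  1  0  |  1
0  1  0  1  |  1
0  1  0  0  |  1
0  0  1  1  |  1
0  0  1  0  |  1
0  0  0  1  |  1
0  0  0  0  |  1
15 of 16 rows are 1, so the formula is contingent.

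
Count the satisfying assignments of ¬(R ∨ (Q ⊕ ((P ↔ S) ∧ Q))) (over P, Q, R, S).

6

P | Q | R | S || ¬(R ∨ (Q ⊕ ((P ↔ S) ∧ Q)))
T | T | T | T ||             F             
T | T | T | F ||             F             
T | T | F | T ||             T             
T | T | F | F ||             F             
T | F | T | T ||             F             
T | F | T | F ||             F             
T | F | F | T ||             T             
T | F | F | F ||             T             
F | T | T | T ||             F             
F | T | T | F ||             F             
F | T | F | T ||             F             
F | T | F | F ||             T             
F | F | T | T ||             F             
F | F | T | F ||             F             
F | F | F | T ||             T             
F | F | F | F ||             T             
The formula is true on 6 of the 16 rows.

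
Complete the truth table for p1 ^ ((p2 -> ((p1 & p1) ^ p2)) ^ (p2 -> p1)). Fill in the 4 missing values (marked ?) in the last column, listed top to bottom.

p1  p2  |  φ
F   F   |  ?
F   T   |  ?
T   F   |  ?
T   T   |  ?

F, T, T, F

Row p1=F, p2=F: ((p2 -> ((p1 & p1) ^ p2)) ^ (p2 -> p1)) = F, so the formula = F.
Row p1=F, p2=T: ((p2 -> ((p1 & p1) ^ p2)) ^ (p2 -> p1)) = T, so the formula = T.
Row p1=T, p2=F: ((p2 -> ((p1 & p1) ^ p2)) ^ (p2 -> p1)) = F, so the formula = T.
Row p1=T, p2=T: ((p2 -> ((p1 & p1) ^ p2)) ^ (p2 -> p1)) = T, so the formula = F.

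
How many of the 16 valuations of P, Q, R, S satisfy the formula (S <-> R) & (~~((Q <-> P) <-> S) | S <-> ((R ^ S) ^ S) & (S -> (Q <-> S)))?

P  Q  R  S     (S <-> R)  (Q <-> P)  ((Q <-> P) <-> S)  ~((Q <-> P) <-> S)  ~~((Q <-> P) <-> S)  (~~((Q <-> P) <-> S) | S)  (R ^ S)  ((R ^ S) ^ S)  (Q <-> S)  (S -> (Q <-> S))  φ
T  T  T  T         T          T              T                  F                    T                       T                 F           T            T             T          T
T  T  T  F         F          T              F                  T                    F                       F                 T           T            F             T          F
T  T  F  T         F          T              T                  F                    T                       T                 T           F            T             T          F
T  T  F  F         T          T              F                  T                    F                       F                 F           F            F             T          T
T  F  T  T         T          F              F                  T                    F                       T                 F           T            F             F          F
T  F  T  F         F          F              T                  F                    T                       T                 T           T            T             T          F
T  F  F  T         F          F              F                  T                    F                       T                 T           F            F             F          F
T  F  F  F         T          F              T                  F                    T                       T                 F           F            T             T          F
F  T  T  T         T          F              F                  T                    F                       T                 F           T            T             T          T
F  T  T  F         F          F              T                  F                    T                       T                 T           T            F             T          F
F  T  F  T         F          F              F                  T                    F                       T                 T           F            T             T          F
F  T  F  F         T          F              T                  F                    T                       T                 F           F            F             T          F
F  F  T  T         T          T              T                  F                    T                       T                 F           T            F             F          F
F  F  T  F         F          T              F                  T                    F                       F                 T           T            T             T          F
F  F  F  T         F          T              T                  F                    T                       T                 T           F            F             F          F
F  F  F  F         T          T              F                  T                    F                       F                 F           F            T             T          T
The formula is true on 4 of the 16 rows.

4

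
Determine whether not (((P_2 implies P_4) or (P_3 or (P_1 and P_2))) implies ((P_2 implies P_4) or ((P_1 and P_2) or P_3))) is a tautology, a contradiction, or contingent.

contradiction

P_1 | P_2 | P_3 | P_4 || (P_2 implies P_4) | (P_1 and P_2) | (P_3 or (P_1 and P_2)) | ((P_1 and P_2) or P_3) | φ
 0  |  0  |  0  |  0  ||         1         |       0       |           0            |           0            | 0
 0  |  0  |  0  |  1  ||         1         |       0       |           0            |           0            | 0
 0  |  0  |  1  |  0  ||         1         |       0       |           1            |           1            | 0
 0  |  0  |  1  |  1  ||         1         |       0       |           1            |           1            | 0
 0  |  1  |  0  |  0  ||         0         |       0       |           0            |           0            | 0
 0  |  1  |  0  |  1  ||         1         |       0       |           0            |           0            | 0
 0  |  1  |  1  |  0  ||         0         |       0       |           1            |           1            | 0
 0  |  1  |  1  |  1  ||         1         |       0       |           1            |           1            | 0
 1  |  0  |  0  |  0  ||         1         |       0       |           0            |           0            | 0
 1  |  0  |  0  |  1  ||         1         |       0       |           0            |           0            | 0
 1  |  0  |  1  |  0  ||         1         |       0       |           1            |           1            | 0
 1  |  0  |  1  |  1  ||         1         |       0       |           1            |           1            | 0
 1  |  1  |  0  |  0  ||         0         |       1       |           1            |           1            | 0
 1  |  1  |  0  |  1  ||         1         |       1       |           1            |           1            | 0
 1  |  1  |  1  |  0  ||         0         |       1       |           1            |           1            | 0
 1  |  1  |  1  |  1  ||         1         |       1       |           1            |           1            | 0
Every row is 0, so the formula is a contradiction.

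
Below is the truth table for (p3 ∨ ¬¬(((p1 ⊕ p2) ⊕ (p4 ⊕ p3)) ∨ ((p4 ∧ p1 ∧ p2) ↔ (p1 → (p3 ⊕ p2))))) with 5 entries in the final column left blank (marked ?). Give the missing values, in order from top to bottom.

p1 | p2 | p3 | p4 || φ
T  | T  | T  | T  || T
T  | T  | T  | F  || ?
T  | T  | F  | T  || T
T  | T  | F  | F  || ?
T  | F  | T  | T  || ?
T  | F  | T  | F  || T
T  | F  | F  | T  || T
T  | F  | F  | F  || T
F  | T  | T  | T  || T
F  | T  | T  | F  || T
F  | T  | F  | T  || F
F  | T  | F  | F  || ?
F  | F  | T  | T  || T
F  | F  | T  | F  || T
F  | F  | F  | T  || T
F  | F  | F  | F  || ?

Row p1=T, p2=T, p3=T, p4=F: ¬¬(((p1 ⊕ p2) ⊕ (p4 ⊕ p3)) ∨ ((p4 ∧ p1 ∧ p2) ↔ (p1 → (p3 ⊕ p2)))) = T, so the formula = T.
Row p1=T, p2=T, p3=F, p4=F: ¬¬(((p1 ⊕ p2) ⊕ (p4 ⊕ p3)) ∨ ((p4 ∧ p1 ∧ p2) ↔ (p1 → (p3 ⊕ p2)))) = F, so the formula = F.
Row p1=T, p2=F, p3=T, p4=T: ¬¬(((p1 ⊕ p2) ⊕ (p4 ⊕ p3)) ∨ ((p4 ∧ p1 ∧ p2) ↔ (p1 → (p3 ⊕ p2)))) = T, so the formula = T.
Row p1=F, p2=T, p3=F, p4=F: ¬¬(((p1 ⊕ p2) ⊕ (p4 ⊕ p3)) ∨ ((p4 ∧ p1 ∧ p2) ↔ (p1 → (p3 ⊕ p2)))) = T, so the formula = T.
Row p1=F, p2=F, p3=F, p4=F: ¬¬(((p1 ⊕ p2) ⊕ (p4 ⊕ p3)) ∨ ((p4 ∧ p1 ∧ p2) ↔ (p1 → (p3 ⊕ p2)))) = F, so the formula = F.

T, F, T, T, F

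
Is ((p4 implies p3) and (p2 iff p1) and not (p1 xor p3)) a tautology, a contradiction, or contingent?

contingent

p1  p2  p3  p4  |  φ
F   F   F   F   |  T
F   F   F   T   |  F
F   F   T   F   |  F
F   F   T   T   |  F
F   T   F   F   |  F
F   T   F   T   |  F
F   T   T   F   |  F
F   T   T   T   |  F
T   F   F   F   |  F
T   F   F   T   |  F
T   F   T   F   |  F
T   F   T   T   |  F
T   T   F   F   |  F
T   T   F   T   |  F
T   T   T   F   |  T
T   T   T   T   |  T
3 of 16 rows are T, so the formula is contingent.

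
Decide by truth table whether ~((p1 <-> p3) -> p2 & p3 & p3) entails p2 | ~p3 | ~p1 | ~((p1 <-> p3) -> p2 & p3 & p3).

yes

p1  p2  p3  |  φ  ψ
F   F   F   |  T  T
F   F   T   |  F  T
F   T   F   |  T  T
F   T   T   |  F  T
T   F   F   |  F  T
T   F   T   |  T  T
T   T   F   |  F  T
T   T   T   |  F  T
In every row where φ is true, ψ is also true, so φ ⊨ ψ.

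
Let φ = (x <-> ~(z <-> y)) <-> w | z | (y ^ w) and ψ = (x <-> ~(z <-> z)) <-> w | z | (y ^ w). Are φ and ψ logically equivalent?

not equivalent

x | y | z | w || φ | ψ
T | T | T | T || F | F
T | T | T | F || F | F
T | T | F | T || T | F
T | T | F | F || T | F
T | F | T | T || T | F
T | F | T | F || T | F
T | F | F | T || F | F
T | F | F | F || T | T
F | T | T | T || T | T
F | T | T | F || T | T
F | T | F | T || F | T
F | T | F | F || F | T
F | F | T | T || F | T
F | F | T | F || F | T
F | F | F | T || T | T
F | F | F | F || F | F
The columns differ at x=T, y=T, z=F, w=T (φ=T, ψ=F), so they are not equivalent.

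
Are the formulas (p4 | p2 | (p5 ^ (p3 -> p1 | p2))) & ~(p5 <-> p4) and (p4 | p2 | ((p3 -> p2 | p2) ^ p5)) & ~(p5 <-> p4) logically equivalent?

p1 | p2 | p3 | p4 | p5 | φ | ψ
-- | -- | -- | -- | -- | - | -
F  | F  | F  | F  | F  | F | F
F  | F  | F  | F  | T  | F | F
F  | F  | F  | T  | F  | T | T
F  | F  | F  | T  | T  | F | F
F  | F  | T  | F  | F  | F | F
F  | F  | T  | F  | T  | T | T
F  | F  | T  | T  | F  | T | T
F  | F  | T  | T  | T  | F | F
F  | T  | F  | F  | F  | F | F
F  | T  | F  | F  | T  | T | T
F  | T  | F  | T  | F  | T | T
F  | T  | F  | T  | T  | F | F
F  | T  | T  | F  | F  | F | F
F  | T  | T  | F  | T  | T | T
F  | T  | T  | T  | F  | T | T
F  | T  | T  | T  | T  | F | F
T  | F  | F  | F  | F  | F | F
T  | F  | F  | F  | T  | F | F
T  | F  | F  | T  | F  | T | T
T  | F  | F  | T  | T  | F | F
T  | F  | T  | F  | F  | F | F
T  | F  | T  | F  | T  | F | T
T  | F  | T  | T  | F  | T | T
T  | F  | T  | T  | T  | F | F
T  | T  | F  | F  | F  | F | F
T  | T  | F  | F  | T  | T | T
T  | T  | F  | T  | F  | T | T
T  | T  | F  | T  | T  | F | F
T  | T  | T  | F  | F  | F | F
T  | T  | T  | F  | T  | T | T
T  | T  | T  | T  | F  | T | T
T  | T  | T  | T  | T  | F | F
The columns differ at p1=T, p2=F, p3=T, p4=F, p5=T (φ=F, ψ=T), so they are not equivalent.

not equivalent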